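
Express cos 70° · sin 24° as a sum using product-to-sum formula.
cos 70° sin 24° = (1/2)[sin(70°+24°) - sin(70°-24°)]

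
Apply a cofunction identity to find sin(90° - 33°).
sin(90° - 33°) = cos(33°) = 0.8387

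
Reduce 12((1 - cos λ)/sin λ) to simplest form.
12((1 - cos λ)/sin λ) = 12(tan(λ/2)) (using Half angle)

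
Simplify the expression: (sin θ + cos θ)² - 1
(sin θ + cos θ)² - 1 = sin(2θ) (using Pythagorean + double angle)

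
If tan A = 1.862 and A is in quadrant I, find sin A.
sin A = 0.881 (using tan²A + 1 = sec²A)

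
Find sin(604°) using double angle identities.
sin(604°) = 2 sin 302° cos 302° = -0.8988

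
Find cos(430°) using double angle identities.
cos(430°) = cos²215° - sin²215° = 0.342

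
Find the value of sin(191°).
sin(191°) = -0.1908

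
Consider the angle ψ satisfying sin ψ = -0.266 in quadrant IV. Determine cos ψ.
cos ψ = √(1 - sin²ψ) = 0.964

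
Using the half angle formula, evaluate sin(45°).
sin(45°) = √((1 - cos 90°)/2) = √2/2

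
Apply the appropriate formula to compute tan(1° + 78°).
tan(1° + 78°) = (tan 1° + tan 78°)/(1 - tan 1° tan 78°) = 5.145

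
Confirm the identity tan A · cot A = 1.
LHS = (sin A/cos A) · (cos A/sin A) = 1 = RHS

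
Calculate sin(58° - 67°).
sin(58° - 67°) = sin 58° cos 67° - cos 58° sin 67° = -0.1564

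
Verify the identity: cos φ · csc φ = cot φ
LHS = cos φ · (1/sin φ) = cos φ/sin φ = cot φ = RHS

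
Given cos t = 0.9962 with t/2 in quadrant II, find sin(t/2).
sin(t/2) = ±√((1 - cos t)/2); positive since t/2 ∈ QII, so sin(t/2) = 0.04359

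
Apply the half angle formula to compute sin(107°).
sin(107°) = √((1 - cos 214°)/2) = 0.9563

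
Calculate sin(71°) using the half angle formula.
sin(71°) = √((1 - cos 142°)/2) = 0.9455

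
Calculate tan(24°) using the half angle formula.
tan(24°) = sin 48° / (1 + cos 48°) = 0.4452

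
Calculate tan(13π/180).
tan(13π/180) = 0.2309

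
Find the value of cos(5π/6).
cos(5π/6) = -√3/2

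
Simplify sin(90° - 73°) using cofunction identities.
sin(90° - 73°) = cos(73°)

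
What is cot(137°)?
cot(137°) = -1.072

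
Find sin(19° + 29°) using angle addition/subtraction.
sin(19° + 29°) = sin 19° cos 29° + cos 19° sin 29° = 0.7431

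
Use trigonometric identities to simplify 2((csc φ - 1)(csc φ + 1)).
2((csc φ - 1)(csc φ + 1)) = 2(cot²φ) (using Diff. of squares)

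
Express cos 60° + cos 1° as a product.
cos 60° + cos 1° = 2 cos(30.5°) cos(29.5°)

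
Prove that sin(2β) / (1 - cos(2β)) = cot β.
LHS = 2 sin β cos β / (2sin²β) = cos β/sin β = cot β = RHS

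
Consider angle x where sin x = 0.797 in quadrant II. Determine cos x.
cos x = ±√(1 - sin²x) = -0.604 (negative in QII)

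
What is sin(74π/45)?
sin(74π/45) = -0.8988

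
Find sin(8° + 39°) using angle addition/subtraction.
sin(8° + 39°) = sin 8° cos 39° + cos 8° sin 39° = 0.7314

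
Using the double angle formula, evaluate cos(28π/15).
cos(28π/15) = cos²14π/15 - sin²14π/15 = 0.9135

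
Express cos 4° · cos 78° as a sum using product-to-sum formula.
cos 4° cos 78° = (1/2)[cos(4°-78°) + cos(4°+78°)]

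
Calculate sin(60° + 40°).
sin(60° + 40°) = sin 60° cos 40° + cos 60° sin 40° = 0.9848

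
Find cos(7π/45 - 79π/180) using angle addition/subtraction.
cos(7π/45 - 79π/180) = cos 7π/45 cos 79π/180 + sin 7π/45 sin 79π/180 = 0.6293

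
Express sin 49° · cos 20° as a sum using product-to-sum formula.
sin 49° cos 20° = (1/2)[sin(49°+20°) + sin(49°-20°)]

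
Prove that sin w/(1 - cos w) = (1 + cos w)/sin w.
LHS = sin w(1 + cos w) / ((1 - cos w)(1 + cos w)) = sin w(1 + cos w) / (1 - cos²w) = sin w(1 + cos w) / sin²w = (1 + cos w)/sin w = RHS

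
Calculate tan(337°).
tan(337°) = -0.4245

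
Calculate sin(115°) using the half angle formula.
sin(115°) = √((1 - cos 230°)/2) = 0.9063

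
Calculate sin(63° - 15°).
sin(63° - 15°) = sin 63° cos 15° - cos 63° sin 15° = 0.7431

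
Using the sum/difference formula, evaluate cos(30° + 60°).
cos(30° + 60°) = cos 30° cos 60° - sin 30° sin 60° = 0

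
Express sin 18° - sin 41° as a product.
sin 18° - sin 41° = 2 cos(29.5°) sin(-11.5°)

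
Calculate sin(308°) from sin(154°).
sin(308°) = 2 sin 154° cos 154° = -0.788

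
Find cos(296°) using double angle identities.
cos(296°) = cos²148° - sin²148° = 0.4384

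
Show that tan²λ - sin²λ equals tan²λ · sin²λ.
LHS = sin²λ/cos²λ - sin²λ = sin²λ(1/cos²λ - 1) = sin²λ · (1 - cos²λ)/cos²λ = sin²λ · sin²λ/cos²λ = sin²λ · tan²λ = RHS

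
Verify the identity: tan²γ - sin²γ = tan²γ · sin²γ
LHS = sin²γ/cos²γ - sin²γ = sin²γ(1/cos²γ - 1) = sin²γ · (1 - cos²γ)/cos²γ = sin²γ · sin²γ/cos²γ = sin²γ · tan²γ = RHS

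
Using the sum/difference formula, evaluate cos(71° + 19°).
cos(71° + 19°) = cos 71° cos 19° - sin 71° sin 19° = 0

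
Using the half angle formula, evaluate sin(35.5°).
sin(35.5°) = √((1 - cos 71°)/2) = 0.5807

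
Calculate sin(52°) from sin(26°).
sin(52°) = 2 sin 26° cos 26° = 0.788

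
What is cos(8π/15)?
cos(8π/15) = -0.1045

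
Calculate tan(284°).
tan(284°) = -4.011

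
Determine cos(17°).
cos(17°) = 0.9563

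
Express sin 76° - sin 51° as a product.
sin 76° - sin 51° = 2 cos(63.5°) sin(12.5°)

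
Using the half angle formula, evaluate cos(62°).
cos(62°) = √((1 + cos 124°)/2) = 0.4695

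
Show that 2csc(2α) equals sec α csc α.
LHS = 2/sin(2α) = 2/(2 sin α cos α) = 1/(sin α cos α) = (1/cos α)(1/sin α) = sec α csc α = RHS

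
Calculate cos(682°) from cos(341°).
cos(682°) = cos²341° - sin²341° = 0.788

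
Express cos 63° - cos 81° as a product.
cos 63° - cos 81° = -2 sin(72°) sin(-9°)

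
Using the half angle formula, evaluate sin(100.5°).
sin(100.5°) = √((1 - cos 201°)/2) = 0.9833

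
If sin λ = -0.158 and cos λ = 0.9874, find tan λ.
tan λ = sin λ / cos λ = -0.16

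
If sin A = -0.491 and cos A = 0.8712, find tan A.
tan A = sin A / cos A = -0.5636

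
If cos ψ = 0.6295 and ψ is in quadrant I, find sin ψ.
sin ψ = 0.777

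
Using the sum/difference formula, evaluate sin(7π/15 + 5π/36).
sin(7π/15 + 5π/36) = sin 7π/15 cos 5π/36 + cos 7π/15 sin 5π/36 = 0.9455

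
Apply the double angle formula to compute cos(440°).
cos(440°) = cos²220° - sin²220° = 0.1736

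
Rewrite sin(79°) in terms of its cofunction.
sin(79°) = cos(90° - 79°) = cos(11°)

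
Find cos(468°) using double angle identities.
cos(468°) = 2cos²234° - 1 = -0.309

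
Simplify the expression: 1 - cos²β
1 - cos²β = sin²β (using Pythagorean identity)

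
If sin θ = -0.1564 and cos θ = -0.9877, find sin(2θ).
sin(2θ) = 2 sin θ cos θ = 0.309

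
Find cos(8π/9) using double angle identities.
cos(8π/9) = cos²4π/9 - sin²4π/9 = -0.9397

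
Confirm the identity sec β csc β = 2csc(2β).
RHS = 2/sin(2β) = 2/(2 sin β cos β) = 1/(sin β cos β) = (1/cos β)(1/sin β) = sec β csc β = LHS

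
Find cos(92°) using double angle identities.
cos(92°) = cos²46° - sin²46° = -0.0349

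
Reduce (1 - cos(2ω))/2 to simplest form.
(1 - cos(2ω))/2 = sin²ω (using Power reduction)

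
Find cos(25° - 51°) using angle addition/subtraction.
cos(25° - 51°) = cos 25° cos 51° + sin 25° sin 51° = 0.8988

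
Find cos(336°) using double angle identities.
cos(336°) = cos²168° - sin²168° = 0.9135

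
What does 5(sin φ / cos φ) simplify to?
5(sin φ / cos φ) = 5(tan φ) (using Quotient identity)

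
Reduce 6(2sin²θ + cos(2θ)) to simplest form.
6(2sin²θ + cos(2θ)) = 6 (using Double angle)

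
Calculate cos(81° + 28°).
cos(81° + 28°) = cos 81° cos 28° - sin 81° sin 28° = -0.3256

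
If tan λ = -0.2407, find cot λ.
cot λ = 1/tan λ = -4.155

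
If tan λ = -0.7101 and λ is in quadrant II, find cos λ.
cos λ = -0.8153 (using tan²λ + 1 = sec²λ)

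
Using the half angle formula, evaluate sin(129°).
sin(129°) = √((1 - cos 258°)/2) = 0.7771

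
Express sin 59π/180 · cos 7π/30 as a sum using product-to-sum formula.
sin 59π/180 cos 7π/30 = (1/2)[sin(59π/180+7π/30) + sin(59π/180-7π/30)]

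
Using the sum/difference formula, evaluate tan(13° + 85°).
tan(13° + 85°) = (tan 13° + tan 85°)/(1 - tan 13° tan 85°) = -7.115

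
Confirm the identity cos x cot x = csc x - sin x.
RHS = 1/sin x - sin x = (1 - sin²x)/sin x = cos²x/sin x = cos x · (cos x/sin x) = cos x cot x = LHS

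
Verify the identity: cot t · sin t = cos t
LHS = (cos t/sin t) · sin t = cos t = RHS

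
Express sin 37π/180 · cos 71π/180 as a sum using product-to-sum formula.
sin 37π/180 cos 71π/180 = (1/2)[sin(37π/180+71π/180) + sin(37π/180-71π/180)]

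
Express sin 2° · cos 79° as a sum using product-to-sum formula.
sin 2° cos 79° = (1/2)[sin(2°+79°) + sin(2°-79°)]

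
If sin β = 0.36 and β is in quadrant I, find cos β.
cos β = 0.933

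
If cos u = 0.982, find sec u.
sec u = 1/cos u = 1.018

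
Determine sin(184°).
sin(184°) = -0.06976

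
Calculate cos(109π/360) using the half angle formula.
cos(109π/360) = √((1 + cos 109π/180)/2) = 0.5807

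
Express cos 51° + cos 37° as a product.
cos 51° + cos 37° = 2 cos(44°) cos(7°)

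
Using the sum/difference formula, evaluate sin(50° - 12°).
sin(50° - 12°) = sin 50° cos 12° - cos 50° sin 12° = 0.6157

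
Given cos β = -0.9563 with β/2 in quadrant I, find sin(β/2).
sin(β/2) = ±√((1 - cos β)/2); positive since β/2 ∈ QI, so sin(β/2) = 0.989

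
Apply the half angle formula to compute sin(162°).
sin(162°) = √((1 - cos 324°)/2) = 0.309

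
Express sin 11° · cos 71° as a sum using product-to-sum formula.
sin 11° cos 71° = (1/2)[sin(11°+71°) + sin(11°-71°)]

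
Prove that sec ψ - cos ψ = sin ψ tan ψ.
LHS = 1/cos ψ - cos ψ = (1 - cos²ψ)/cos ψ = sin²ψ/cos ψ = sin ψ · (sin ψ/cos ψ) = sin ψ tan ψ = RHS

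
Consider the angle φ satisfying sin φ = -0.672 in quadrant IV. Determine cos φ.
cos φ = √(1 - sin²φ) = 0.7406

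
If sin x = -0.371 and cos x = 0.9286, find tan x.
tan x = sin x / cos x = -0.3995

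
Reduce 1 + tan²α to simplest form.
1 + tan²α = sec²α (using Pythagorean identity)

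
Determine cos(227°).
cos(227°) = -0.682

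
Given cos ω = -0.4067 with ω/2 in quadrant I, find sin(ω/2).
sin(ω/2) = ±√((1 - cos ω)/2); positive since ω/2 ∈ QI, so sin(ω/2) = 0.8387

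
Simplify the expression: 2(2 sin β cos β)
2(2 sin β cos β) = 2(sin(2β)) (using Double angle)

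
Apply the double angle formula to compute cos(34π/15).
cos(34π/15) = cos²17π/15 - sin²17π/15 = 0.6691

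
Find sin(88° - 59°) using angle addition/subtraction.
sin(88° - 59°) = sin 88° cos 59° - cos 88° sin 59° = 0.4848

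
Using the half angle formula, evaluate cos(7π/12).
cos(7π/12) = -√((1 + cos 7π/6)/2) = -(√6-√2)/4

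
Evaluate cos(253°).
cos(253°) = -0.2924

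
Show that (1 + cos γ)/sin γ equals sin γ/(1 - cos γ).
RHS = sin γ(1 + cos γ) / ((1 - cos γ)(1 + cos γ)) = sin γ(1 + cos γ) / (1 - cos²γ) = sin γ(1 + cos γ) / sin²γ = (1 + cos γ)/sin γ = LHS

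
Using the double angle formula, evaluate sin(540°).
sin(540°) = 2 sin 270° cos 270° = 0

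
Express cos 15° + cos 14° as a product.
cos 15° + cos 14° = 2 cos(14.5°) cos(0.5°)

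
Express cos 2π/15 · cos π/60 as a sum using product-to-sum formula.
cos 2π/15 cos π/60 = (1/2)[cos(2π/15-π/60) + cos(2π/15+π/60)]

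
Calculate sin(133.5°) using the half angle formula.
sin(133.5°) = √((1 - cos 267°)/2) = 0.7254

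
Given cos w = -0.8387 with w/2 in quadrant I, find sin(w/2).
sin(w/2) = ±√((1 - cos w)/2); positive since w/2 ∈ QI, so sin(w/2) = 0.9588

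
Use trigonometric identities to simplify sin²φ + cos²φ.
sin²φ + cos²φ = 1 (using Pythagorean identity)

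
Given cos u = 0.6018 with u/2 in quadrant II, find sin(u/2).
sin(u/2) = ±√((1 - cos u)/2); positive since u/2 ∈ QII, so sin(u/2) = 0.4462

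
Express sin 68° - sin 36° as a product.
sin 68° - sin 36° = 2 cos(52°) sin(16°)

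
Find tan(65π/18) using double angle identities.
tan(65π/18) = 2 tan 65π/36 / (1 - tan²65π/36) = -2.747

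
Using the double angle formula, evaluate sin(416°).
sin(416°) = 2 sin 208° cos 208° = 0.829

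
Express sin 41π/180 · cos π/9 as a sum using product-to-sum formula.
sin 41π/180 cos π/9 = (1/2)[sin(41π/180+π/9) + sin(41π/180-π/9)]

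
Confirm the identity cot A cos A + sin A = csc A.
LHS = cos²A/sin A + sin A = (cos²A + sin²A)/sin A = 1/sin A = csc A = RHS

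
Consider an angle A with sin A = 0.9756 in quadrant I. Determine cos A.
cos A = √(1 - sin²A) = 0.2196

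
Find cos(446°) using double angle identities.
cos(446°) = cos²223° - sin²223° = 0.06976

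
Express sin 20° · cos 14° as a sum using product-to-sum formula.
sin 20° cos 14° = (1/2)[sin(20°+14°) + sin(20°-14°)]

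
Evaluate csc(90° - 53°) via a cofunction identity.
csc(90° - 53°) = sec(53°) = 1.662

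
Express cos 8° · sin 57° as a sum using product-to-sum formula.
cos 8° sin 57° = (1/2)[sin(8°+57°) - sin(8°-57°)]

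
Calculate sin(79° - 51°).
sin(79° - 51°) = sin 79° cos 51° - cos 79° sin 51° = 0.4695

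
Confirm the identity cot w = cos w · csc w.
RHS = cos w · (1/sin w) = cos w/sin w = cot w = LHS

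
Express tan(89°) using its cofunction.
tan(89°) = cot(90° - 89°) = cot(1°)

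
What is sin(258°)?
sin(258°) = -0.9781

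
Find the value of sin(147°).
sin(147°) = 0.5446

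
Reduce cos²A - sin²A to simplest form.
cos²A - sin²A = cos(2A) (using Double angle)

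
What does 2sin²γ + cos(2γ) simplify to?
2sin²γ + cos(2γ) = 1 (using Double angle)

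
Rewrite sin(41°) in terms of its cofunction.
sin(41°) = cos(90° - 41°) = cos(49°)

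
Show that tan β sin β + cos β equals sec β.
LHS = sin²β/cos β + cos β = (sin²β + cos²β)/cos β = 1/cos β = sec β = RHS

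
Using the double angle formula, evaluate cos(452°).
cos(452°) = cos²226° - sin²226° = -0.0349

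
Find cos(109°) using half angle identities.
cos(109°) = -√((1 + cos 218°)/2) = -0.3256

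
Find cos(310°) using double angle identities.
cos(310°) = cos²155° - sin²155° = 0.6428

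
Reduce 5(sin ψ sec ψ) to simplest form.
5(sin ψ sec ψ) = 5(tan ψ) (using Reciprocal + quotient)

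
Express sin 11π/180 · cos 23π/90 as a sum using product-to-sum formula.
sin 11π/180 cos 23π/90 = (1/2)[sin(11π/180+23π/90) + sin(11π/180-23π/90)]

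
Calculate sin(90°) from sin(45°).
sin(90°) = 2 sin 45° cos 45° = 1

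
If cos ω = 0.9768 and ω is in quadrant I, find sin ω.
sin ω = 0.2142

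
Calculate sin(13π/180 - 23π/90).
sin(13π/180 - 23π/90) = sin 13π/180 cos 23π/90 - cos 13π/180 sin 23π/90 = -0.5446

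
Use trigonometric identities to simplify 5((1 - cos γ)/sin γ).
5((1 - cos γ)/sin γ) = 5(tan(γ/2)) (using Half angle)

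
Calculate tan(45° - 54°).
tan(45° - 54°) = (tan 45° - tan 54°)/(1 + tan 45° tan 54°) = -0.1584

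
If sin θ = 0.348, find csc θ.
csc θ = 1/sin θ = 2.874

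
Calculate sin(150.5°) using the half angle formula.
sin(150.5°) = √((1 - cos 301°)/2) = 0.4924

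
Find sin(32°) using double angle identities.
sin(32°) = 2 sin 16° cos 16° = 0.5299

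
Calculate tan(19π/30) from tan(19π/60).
tan(19π/30) = 2 tan 19π/60 / (1 - tan²19π/60) = -2.246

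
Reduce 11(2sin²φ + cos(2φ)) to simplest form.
11(2sin²φ + cos(2φ)) = 11 (using Double angle)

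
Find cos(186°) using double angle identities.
cos(186°) = cos²93° - sin²93° = -0.9945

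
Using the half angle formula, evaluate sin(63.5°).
sin(63.5°) = √((1 - cos 127°)/2) = 0.8949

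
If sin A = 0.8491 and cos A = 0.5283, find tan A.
tan A = sin A / cos A = 1.607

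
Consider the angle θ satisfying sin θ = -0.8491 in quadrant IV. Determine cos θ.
cos θ = √(1 - sin²θ) = 0.5282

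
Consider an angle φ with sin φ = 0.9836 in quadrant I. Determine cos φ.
cos φ = √(1 - sin²φ) = 0.1804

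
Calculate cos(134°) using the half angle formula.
cos(134°) = -√((1 + cos 268°)/2) = -0.6947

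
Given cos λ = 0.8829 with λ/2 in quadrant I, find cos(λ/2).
cos(λ/2) = ±√((1 + cos λ)/2); positive since λ/2 ∈ QI, so cos(λ/2) = 0.9703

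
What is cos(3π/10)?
cos(3π/10) = 0.5878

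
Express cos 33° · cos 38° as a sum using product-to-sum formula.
cos 33° cos 38° = (1/2)[cos(33°-38°) + cos(33°+38°)]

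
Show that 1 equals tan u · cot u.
RHS = (sin u/cos u) · (cos u/sin u) = 1 = LHS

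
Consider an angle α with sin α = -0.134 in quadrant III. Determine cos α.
cos α = ±√(1 - sin²α) = -0.991 (negative in QIII)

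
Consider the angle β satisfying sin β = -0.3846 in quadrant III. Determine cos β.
cos β = ±√(1 - sin²β) = -0.9231 (negative in QIII)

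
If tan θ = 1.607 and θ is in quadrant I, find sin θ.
sin θ = 0.849 (using tan²θ + 1 = sec²θ)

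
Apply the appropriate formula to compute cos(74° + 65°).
cos(74° + 65°) = cos 74° cos 65° - sin 74° sin 65° = -0.7547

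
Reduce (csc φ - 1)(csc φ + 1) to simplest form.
(csc φ - 1)(csc φ + 1) = cot²φ (using Diff. of squares)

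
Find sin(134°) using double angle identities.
sin(134°) = 2 sin 67° cos 67° = 0.7193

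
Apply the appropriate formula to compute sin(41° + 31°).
sin(41° + 31°) = sin 41° cos 31° + cos 41° sin 31° = 0.9511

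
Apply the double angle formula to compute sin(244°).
sin(244°) = 2 sin 122° cos 122° = -0.8988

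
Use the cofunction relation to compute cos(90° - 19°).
cos(90° - 19°) = sin(19°) = 0.3256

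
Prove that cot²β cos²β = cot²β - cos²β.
RHS = cos²β/sin²β - cos²β = cos²β(1/sin²β - 1) = cos²β · (1 - sin²β)/sin²β = cos²β · cos²β/sin²β = cos²β · cot²β = LHS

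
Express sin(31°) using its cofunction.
sin(31°) = cos(90° - 31°) = cos(59°)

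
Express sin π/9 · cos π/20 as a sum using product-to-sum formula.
sin π/9 cos π/20 = (1/2)[sin(π/9+π/20) + sin(π/9-π/20)]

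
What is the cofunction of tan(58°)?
tan(58°) = cot(90° - 58°) = cot(32°)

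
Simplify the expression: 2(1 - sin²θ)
2(1 - sin²θ) = 2(cos²θ) (using Pythagorean identity)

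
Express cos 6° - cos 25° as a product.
cos 6° - cos 25° = -2 sin(15.5°) sin(-9.5°)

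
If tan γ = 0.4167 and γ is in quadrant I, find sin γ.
sin γ = 0.3846 (using tan²γ + 1 = sec²γ)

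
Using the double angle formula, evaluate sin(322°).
sin(322°) = 2 sin 161° cos 161° = -0.6157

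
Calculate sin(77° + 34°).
sin(77° + 34°) = sin 77° cos 34° + cos 77° sin 34° = 0.9336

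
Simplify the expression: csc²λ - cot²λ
csc²λ - cot²λ = 1 (using Pythagorean identity)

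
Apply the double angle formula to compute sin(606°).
sin(606°) = 2 sin 303° cos 303° = -0.9135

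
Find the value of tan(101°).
tan(101°) = -5.145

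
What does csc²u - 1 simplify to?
csc²u - 1 = cot²u (using Pythagorean identity)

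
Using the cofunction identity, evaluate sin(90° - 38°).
sin(90° - 38°) = cos(38°) = 0.788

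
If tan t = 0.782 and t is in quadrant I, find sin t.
sin t = 0.616 (using tan²t + 1 = sec²t)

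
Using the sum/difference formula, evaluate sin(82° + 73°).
sin(82° + 73°) = sin 82° cos 73° + cos 82° sin 73° = 0.4226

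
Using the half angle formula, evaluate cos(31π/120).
cos(31π/120) = √((1 + cos 31π/60)/2) = 0.6884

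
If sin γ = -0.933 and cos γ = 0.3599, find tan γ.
tan γ = sin γ / cos γ = -2.592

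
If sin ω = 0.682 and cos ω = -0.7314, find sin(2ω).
sin(2ω) = 2 sin ω cos ω = -0.9976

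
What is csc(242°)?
csc(242°) = -1.133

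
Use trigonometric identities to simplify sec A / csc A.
sec A / csc A = tan A (using Reciprocal identities)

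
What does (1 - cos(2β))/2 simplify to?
(1 - cos(2β))/2 = sin²β (using Power reduction)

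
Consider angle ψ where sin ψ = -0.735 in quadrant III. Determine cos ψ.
cos ψ = ±√(1 - sin²ψ) = -0.6781 (negative in QIII)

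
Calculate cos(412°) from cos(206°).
cos(412°) = 2cos²206° - 1 = 0.6157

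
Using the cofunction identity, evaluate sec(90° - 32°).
sec(90° - 32°) = csc(32°) = 1.887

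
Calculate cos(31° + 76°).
cos(31° + 76°) = cos 31° cos 76° - sin 31° sin 76° = -0.2924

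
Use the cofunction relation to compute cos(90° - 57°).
cos(90° - 57°) = sin(57°) = 0.8387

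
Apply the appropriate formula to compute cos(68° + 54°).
cos(68° + 54°) = cos 68° cos 54° - sin 68° sin 54° = -0.5299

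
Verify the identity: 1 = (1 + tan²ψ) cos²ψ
RHS = sec²ψ · cos²ψ = (1/cos²ψ) · cos²ψ = 1 = LHS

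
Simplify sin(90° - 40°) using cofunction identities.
sin(90° - 40°) = cos(40°)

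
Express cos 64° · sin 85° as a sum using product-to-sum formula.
cos 64° sin 85° = (1/2)[sin(64°+85°) - sin(64°-85°)]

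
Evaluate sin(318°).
sin(318°) = -0.6691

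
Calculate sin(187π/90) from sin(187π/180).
sin(187π/90) = 2 sin 187π/180 cos 187π/180 = 0.2419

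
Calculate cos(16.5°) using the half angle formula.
cos(16.5°) = √((1 + cos 33°)/2) = 0.9588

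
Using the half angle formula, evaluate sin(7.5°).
sin(7.5°) = √((1 - cos 15°)/2) = 0.1305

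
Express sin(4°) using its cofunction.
sin(4°) = cos(90° - 4°) = cos(86°)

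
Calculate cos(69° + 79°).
cos(69° + 79°) = cos 69° cos 79° - sin 69° sin 79° = -0.848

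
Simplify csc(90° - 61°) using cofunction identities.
csc(90° - 61°) = sec(61°)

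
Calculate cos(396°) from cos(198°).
cos(396°) = cos²198° - sin²198° = 0.809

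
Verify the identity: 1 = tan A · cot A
RHS = (sin A/cos A) · (cos A/sin A) = 1 = LHS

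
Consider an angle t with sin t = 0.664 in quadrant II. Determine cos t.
cos t = ±√(1 - sin²t) = -0.7477 (negative in QII)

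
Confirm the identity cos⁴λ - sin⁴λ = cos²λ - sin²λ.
LHS = (cos²λ - sin²λ)(cos²λ + sin²λ) = (cos²λ - sin²λ) · 1 = cos²λ - sin²λ = RHS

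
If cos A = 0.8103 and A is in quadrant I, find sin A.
sin A = 0.586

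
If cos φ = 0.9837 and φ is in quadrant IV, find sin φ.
sin φ = -0.1798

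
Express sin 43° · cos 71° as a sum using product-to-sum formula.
sin 43° cos 71° = (1/2)[sin(43°+71°) + sin(43°-71°)]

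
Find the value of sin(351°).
sin(351°) = -0.1564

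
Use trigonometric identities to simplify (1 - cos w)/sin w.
(1 - cos w)/sin w = tan(w/2) (using Half angle)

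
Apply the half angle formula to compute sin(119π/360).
sin(119π/360) = √((1 - cos 119π/180)/2) = 0.8616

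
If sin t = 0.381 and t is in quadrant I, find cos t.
cos t = 0.9246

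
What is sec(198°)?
sec(198°) = -1.051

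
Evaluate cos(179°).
cos(179°) = -0.9998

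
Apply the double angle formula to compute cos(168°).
cos(168°) = 1 - 2sin²84° = -0.9781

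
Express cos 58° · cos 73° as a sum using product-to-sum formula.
cos 58° cos 73° = (1/2)[cos(58°-73°) + cos(58°+73°)]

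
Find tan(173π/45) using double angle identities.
tan(173π/45) = 2 tan 173π/90 / (1 - tan²173π/90) = -0.5317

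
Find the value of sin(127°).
sin(127°) = 0.7986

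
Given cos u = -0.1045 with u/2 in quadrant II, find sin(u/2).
sin(u/2) = ±√((1 - cos u)/2); positive since u/2 ∈ QII, so sin(u/2) = 0.7431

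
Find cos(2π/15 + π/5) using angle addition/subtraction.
cos(2π/15 + π/5) = cos 2π/15 cos π/5 - sin 2π/15 sin π/5 = 1/2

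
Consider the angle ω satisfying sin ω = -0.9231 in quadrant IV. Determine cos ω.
cos ω = √(1 - sin²ω) = 0.3846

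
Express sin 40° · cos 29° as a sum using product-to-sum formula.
sin 40° cos 29° = (1/2)[sin(40°+29°) + sin(40°-29°)]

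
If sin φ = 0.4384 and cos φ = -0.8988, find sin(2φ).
sin(2φ) = 2 sin φ cos φ = -0.7881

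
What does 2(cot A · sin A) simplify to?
2(cot A · sin A) = 2(cos A) (using Quotient identity)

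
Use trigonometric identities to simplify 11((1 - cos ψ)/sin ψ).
11((1 - cos ψ)/sin ψ) = 11(tan(ψ/2)) (using Half angle)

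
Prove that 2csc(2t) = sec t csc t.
LHS = 2/sin(2t) = 2/(2 sin t cos t) = 1/(sin t cos t) = (1/cos t)(1/sin t) = sec t csc t = RHS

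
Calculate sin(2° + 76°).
sin(2° + 76°) = sin 2° cos 76° + cos 2° sin 76° = 0.9781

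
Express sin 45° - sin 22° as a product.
sin 45° - sin 22° = 2 cos(33.5°) sin(11.5°)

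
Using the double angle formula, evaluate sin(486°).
sin(486°) = 2 sin 243° cos 243° = 0.809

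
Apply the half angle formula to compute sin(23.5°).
sin(23.5°) = √((1 - cos 47°)/2) = 0.3987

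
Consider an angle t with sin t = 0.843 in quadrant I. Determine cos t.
cos t = √(1 - sin²t) = 0.5379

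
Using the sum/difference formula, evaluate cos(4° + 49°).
cos(4° + 49°) = cos 4° cos 49° - sin 4° sin 49° = 0.6018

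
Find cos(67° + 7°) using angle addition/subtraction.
cos(67° + 7°) = cos 67° cos 7° - sin 67° sin 7° = 0.2756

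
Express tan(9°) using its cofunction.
tan(9°) = cot(90° - 9°) = cot(81°)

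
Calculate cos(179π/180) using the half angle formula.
cos(179π/180) = -√((1 + cos 179π/90)/2) = -0.9998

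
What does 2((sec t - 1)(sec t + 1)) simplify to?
2((sec t - 1)(sec t + 1)) = 2(tan²t) (using Diff. of squares)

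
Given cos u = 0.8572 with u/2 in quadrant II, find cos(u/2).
cos(u/2) = ±√((1 + cos u)/2); negative since u/2 ∈ QII, so cos(u/2) = -0.9636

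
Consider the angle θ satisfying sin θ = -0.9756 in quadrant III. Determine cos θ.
cos θ = ±√(1 - sin²θ) = -0.2196 (negative in QIII)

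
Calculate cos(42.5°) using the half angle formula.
cos(42.5°) = √((1 + cos 85°)/2) = 0.7373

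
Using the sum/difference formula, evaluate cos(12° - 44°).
cos(12° - 44°) = cos 12° cos 44° + sin 12° sin 44° = 0.848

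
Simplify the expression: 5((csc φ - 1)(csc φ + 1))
5((csc φ - 1)(csc φ + 1)) = 5(cot²φ) (using Diff. of squares)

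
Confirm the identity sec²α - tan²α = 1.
LHS = 1/cos²α - sin²α/cos²α = (1 - sin²α)/cos²α = cos²α/cos²α = 1 = RHS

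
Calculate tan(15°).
tan(15°) = 2-√3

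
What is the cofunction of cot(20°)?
cot(20°) = tan(90° - 20°) = tan(70°)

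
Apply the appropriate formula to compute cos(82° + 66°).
cos(82° + 66°) = cos 82° cos 66° - sin 82° sin 66° = -0.848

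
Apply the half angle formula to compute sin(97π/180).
sin(97π/180) = √((1 - cos 97π/90)/2) = 0.9925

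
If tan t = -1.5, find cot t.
cot t = 1/tan t = -0.6667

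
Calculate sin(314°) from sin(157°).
sin(314°) = 2 sin 157° cos 157° = -0.7193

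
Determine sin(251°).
sin(251°) = -0.9455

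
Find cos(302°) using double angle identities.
cos(302°) = 2cos²151° - 1 = 0.5299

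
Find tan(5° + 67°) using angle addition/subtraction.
tan(5° + 67°) = (tan 5° + tan 67°)/(1 - tan 5° tan 67°) = 3.078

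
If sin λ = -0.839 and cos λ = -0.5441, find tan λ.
tan λ = sin λ / cos λ = 1.542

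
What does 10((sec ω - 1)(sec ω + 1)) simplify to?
10((sec ω - 1)(sec ω + 1)) = 10(tan²ω) (using Diff. of squares)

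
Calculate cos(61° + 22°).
cos(61° + 22°) = cos 61° cos 22° - sin 61° sin 22° = 0.1219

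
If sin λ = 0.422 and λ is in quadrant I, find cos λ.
cos λ = 0.9066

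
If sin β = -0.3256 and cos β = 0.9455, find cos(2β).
cos(2β) = cos²β - sin²β = 0.788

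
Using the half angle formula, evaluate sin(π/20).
sin(π/20) = √((1 - cos π/10)/2) = 0.1564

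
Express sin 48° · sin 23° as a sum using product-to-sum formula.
sin 48° sin 23° = (1/2)[cos(48°-23°) - cos(48°+23°)]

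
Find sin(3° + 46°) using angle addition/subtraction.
sin(3° + 46°) = sin 3° cos 46° + cos 3° sin 46° = 0.7547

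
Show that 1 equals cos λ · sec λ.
RHS = cos λ · (1/cos λ) = 1 = LHS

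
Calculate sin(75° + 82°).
sin(75° + 82°) = sin 75° cos 82° + cos 75° sin 82° = 0.3907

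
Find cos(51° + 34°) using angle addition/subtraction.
cos(51° + 34°) = cos 51° cos 34° - sin 51° sin 34° = 0.08716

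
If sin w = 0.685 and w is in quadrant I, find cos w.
cos w = 0.7285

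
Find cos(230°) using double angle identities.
cos(230°) = cos²115° - sin²115° = -0.6428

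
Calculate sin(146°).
sin(146°) = 0.5592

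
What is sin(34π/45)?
sin(34π/45) = 0.6947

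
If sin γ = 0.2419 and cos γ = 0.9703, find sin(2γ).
sin(2γ) = 2 sin γ cos γ = 0.4694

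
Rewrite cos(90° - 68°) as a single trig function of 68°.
cos(90° - 68°) = sin(68°)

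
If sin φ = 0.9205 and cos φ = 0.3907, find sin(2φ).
sin(2φ) = 2 sin φ cos φ = 0.7193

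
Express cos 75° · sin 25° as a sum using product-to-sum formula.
cos 75° sin 25° = (1/2)[sin(75°+25°) - sin(75°-25°)]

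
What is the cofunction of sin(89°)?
sin(89°) = cos(90° - 89°) = cos(1°)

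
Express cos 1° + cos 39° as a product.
cos 1° + cos 39° = 2 cos(20°) cos(-19°)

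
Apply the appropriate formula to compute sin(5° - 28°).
sin(5° - 28°) = sin 5° cos 28° - cos 5° sin 28° = -0.3907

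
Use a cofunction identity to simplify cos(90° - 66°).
cos(90° - 66°) = sin(66°)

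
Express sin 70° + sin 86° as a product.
sin 70° + sin 86° = 2 sin(78°) cos(-8°)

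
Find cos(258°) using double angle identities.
cos(258°) = cos²129° - sin²129° = -0.2079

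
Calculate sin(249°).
sin(249°) = -0.9336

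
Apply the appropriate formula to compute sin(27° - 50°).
sin(27° - 50°) = sin 27° cos 50° - cos 27° sin 50° = -0.3907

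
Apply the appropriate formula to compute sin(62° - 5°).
sin(62° - 5°) = sin 62° cos 5° - cos 62° sin 5° = 0.8387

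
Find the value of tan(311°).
tan(311°) = -1.15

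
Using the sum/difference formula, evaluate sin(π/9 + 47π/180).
sin(π/9 + 47π/180) = sin π/9 cos 47π/180 + cos π/9 sin 47π/180 = 0.9205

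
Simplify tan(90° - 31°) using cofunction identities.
tan(90° - 31°) = cot(31°)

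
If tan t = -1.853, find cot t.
cot t = 1/tan t = -0.5397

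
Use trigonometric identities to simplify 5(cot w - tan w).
5(cot w - tan w) = 5(2 cot(2w)) (using Double angle)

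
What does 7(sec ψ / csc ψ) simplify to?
7(sec ψ / csc ψ) = 7(tan ψ) (using Reciprocal identities)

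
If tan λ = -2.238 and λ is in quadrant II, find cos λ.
cos λ = -0.408 (using tan²λ + 1 = sec²λ)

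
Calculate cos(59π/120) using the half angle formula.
cos(59π/120) = √((1 + cos 59π/60)/2) = 0.02618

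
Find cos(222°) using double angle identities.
cos(222°) = cos²111° - sin²111° = -0.7431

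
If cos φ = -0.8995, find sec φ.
sec φ = 1/cos φ = -1.112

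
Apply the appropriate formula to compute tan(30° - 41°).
tan(30° - 41°) = (tan 30° - tan 41°)/(1 + tan 30° tan 41°) = -0.1944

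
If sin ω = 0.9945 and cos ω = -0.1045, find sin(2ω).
sin(2ω) = 2 sin ω cos ω = -0.2079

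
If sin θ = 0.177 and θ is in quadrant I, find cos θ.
cos θ = 0.9842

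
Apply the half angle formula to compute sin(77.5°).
sin(77.5°) = √((1 - cos 155°)/2) = 0.9763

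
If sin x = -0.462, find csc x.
csc x = 1/sin x = -2.165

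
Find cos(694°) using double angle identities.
cos(694°) = cos²347° - sin²347° = 0.8988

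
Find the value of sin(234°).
sin(234°) = -0.809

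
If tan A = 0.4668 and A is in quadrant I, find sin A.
sin A = 0.423 (using tan²A + 1 = sec²A)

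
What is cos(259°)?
cos(259°) = -0.1908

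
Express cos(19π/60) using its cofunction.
cos(19π/60) = sin(π/2 - 19π/60) = sin(11π/60)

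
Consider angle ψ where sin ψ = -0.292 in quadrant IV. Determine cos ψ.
cos ψ = √(1 - sin²ψ) = 0.9564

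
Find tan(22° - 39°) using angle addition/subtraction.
tan(22° - 39°) = (tan 22° - tan 39°)/(1 + tan 22° tan 39°) = -0.3057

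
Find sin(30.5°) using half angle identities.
sin(30.5°) = √((1 - cos 61°)/2) = 0.5075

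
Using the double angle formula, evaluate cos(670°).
cos(670°) = cos²335° - sin²335° = 0.6428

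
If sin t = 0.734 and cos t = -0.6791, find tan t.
tan t = sin t / cos t = -1.081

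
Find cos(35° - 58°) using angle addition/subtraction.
cos(35° - 58°) = cos 35° cos 58° + sin 35° sin 58° = 0.9205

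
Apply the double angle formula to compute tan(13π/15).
tan(13π/15) = 2 tan 13π/30 / (1 - tan²13π/30) = -0.4452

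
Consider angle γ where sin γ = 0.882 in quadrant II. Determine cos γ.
cos γ = ±√(1 - sin²γ) = -0.4712 (negative in QII)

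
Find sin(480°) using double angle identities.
sin(480°) = 2 sin 240° cos 240° = √3/2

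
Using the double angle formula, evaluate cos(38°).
cos(38°) = 1 - 2sin²19° = 0.788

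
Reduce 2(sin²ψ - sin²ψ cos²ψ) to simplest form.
2(sin²ψ - sin²ψ cos²ψ) = 2(sin⁴ψ) (using Factoring)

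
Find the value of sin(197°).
sin(197°) = -0.2924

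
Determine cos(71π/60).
cos(71π/60) = -0.8387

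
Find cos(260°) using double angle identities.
cos(260°) = cos²130° - sin²130° = -0.1736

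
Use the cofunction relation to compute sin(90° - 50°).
sin(90° - 50°) = cos(50°) = 0.6428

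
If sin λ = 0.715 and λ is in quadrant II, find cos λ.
cos λ = -0.6991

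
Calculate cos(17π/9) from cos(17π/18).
cos(17π/9) = cos²17π/18 - sin²17π/18 = 0.9397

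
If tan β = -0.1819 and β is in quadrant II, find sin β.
sin β = 0.179 (using tan²β + 1 = sec²β)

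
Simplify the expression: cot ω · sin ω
cot ω · sin ω = cos ω (using Quotient identity)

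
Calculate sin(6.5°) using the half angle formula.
sin(6.5°) = √((1 - cos 13°)/2) = 0.1132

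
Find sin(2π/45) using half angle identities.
sin(2π/45) = √((1 - cos 4π/45)/2) = 0.1392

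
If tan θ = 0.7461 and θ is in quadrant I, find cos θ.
cos θ = 0.8015 (using tan²θ + 1 = sec²θ)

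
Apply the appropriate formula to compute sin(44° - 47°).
sin(44° - 47°) = sin 44° cos 47° - cos 44° sin 47° = -0.05234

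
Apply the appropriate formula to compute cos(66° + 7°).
cos(66° + 7°) = cos 66° cos 7° - sin 66° sin 7° = 0.2924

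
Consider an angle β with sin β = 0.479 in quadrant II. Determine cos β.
cos β = ±√(1 - sin²β) = -0.8778 (negative in QII)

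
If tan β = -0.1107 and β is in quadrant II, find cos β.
cos β = -0.9939 (using tan²β + 1 = sec²β)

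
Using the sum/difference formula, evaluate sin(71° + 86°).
sin(71° + 86°) = sin 71° cos 86° + cos 71° sin 86° = 0.3907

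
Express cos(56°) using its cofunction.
cos(56°) = sin(90° - 56°) = sin(34°)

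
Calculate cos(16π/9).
cos(16π/9) = 0.766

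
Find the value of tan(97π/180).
tan(97π/180) = -8.144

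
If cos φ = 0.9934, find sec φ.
sec φ = 1/cos φ = 1.007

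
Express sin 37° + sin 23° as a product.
sin 37° + sin 23° = 2 sin(30°) cos(7°)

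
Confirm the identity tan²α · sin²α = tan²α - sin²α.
RHS = sin²α/cos²α - sin²α = sin²α(1/cos²α - 1) = sin²α · (1 - cos²α)/cos²α = sin²α · sin²α/cos²α = sin²α · tan²α = LHS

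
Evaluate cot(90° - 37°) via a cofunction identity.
cot(90° - 37°) = tan(37°) = 0.7536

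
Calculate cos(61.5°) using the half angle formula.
cos(61.5°) = √((1 + cos 123°)/2) = 0.4772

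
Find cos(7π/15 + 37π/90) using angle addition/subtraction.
cos(7π/15 + 37π/90) = cos 7π/15 cos 37π/90 - sin 7π/15 sin 37π/90 = -0.9272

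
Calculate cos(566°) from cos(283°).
cos(566°) = cos²283° - sin²283° = -0.8988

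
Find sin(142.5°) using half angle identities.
sin(142.5°) = √((1 - cos 285°)/2) = 0.6088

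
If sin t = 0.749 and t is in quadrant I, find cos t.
cos t = 0.6626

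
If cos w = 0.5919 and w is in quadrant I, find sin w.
sin w = 0.806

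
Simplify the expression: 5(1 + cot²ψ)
5(1 + cot²ψ) = 5(csc²ψ) (using Pythagorean identity)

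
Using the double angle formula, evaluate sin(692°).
sin(692°) = 2 sin 346° cos 346° = -0.4695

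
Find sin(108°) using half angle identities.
sin(108°) = √((1 - cos 216°)/2) = 0.9511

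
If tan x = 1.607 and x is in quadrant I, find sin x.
sin x = 0.849 (using tan²x + 1 = sec²x)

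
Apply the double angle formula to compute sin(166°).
sin(166°) = 2 sin 83° cos 83° = 0.2419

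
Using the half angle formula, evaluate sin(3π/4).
sin(3π/4) = √((1 - cos 3π/2)/2) = √2/2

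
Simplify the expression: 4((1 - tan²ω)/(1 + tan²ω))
4((1 - tan²ω)/(1 + tan²ω)) = 4(cos(2ω)) (using Double angle)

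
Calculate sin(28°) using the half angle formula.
sin(28°) = √((1 - cos 56°)/2) = 0.4695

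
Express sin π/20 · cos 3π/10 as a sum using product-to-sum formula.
sin π/20 cos 3π/10 = (1/2)[sin(π/20+3π/10) + sin(π/20-3π/10)]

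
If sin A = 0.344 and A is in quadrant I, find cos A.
cos A = 0.939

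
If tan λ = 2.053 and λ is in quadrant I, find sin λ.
sin λ = 0.899 (using tan²λ + 1 = sec²λ)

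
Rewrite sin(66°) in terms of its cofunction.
sin(66°) = cos(90° - 66°) = cos(24°)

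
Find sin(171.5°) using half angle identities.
sin(171.5°) = √((1 - cos 343°)/2) = 0.1478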